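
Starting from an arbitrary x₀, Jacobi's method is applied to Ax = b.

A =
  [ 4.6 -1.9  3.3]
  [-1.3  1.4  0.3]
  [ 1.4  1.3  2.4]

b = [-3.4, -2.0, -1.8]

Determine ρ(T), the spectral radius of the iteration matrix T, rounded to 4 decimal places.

1.1324

Let D = diag(4.6, 1.4, 2.4); L, U the strict triangles.
T_J = -D⁻¹(L+U): T[0,2] = -(3.3)/(4.6) = -0.7174; T[0,0] = 0.
  T[0,:] = [+0.0000  +0.4130  -0.7174]
  T[1,:] = [+0.9286  +0.0000  -0.2143]
  T[2,:] = [-0.5833  -0.5417  +0.0000]
moduli |λ_i(T)| = 1.1324, 0.6035, 0.6035.
ρ(T) = max|λ| = 1.1324; 1.1324 > 1: divergent.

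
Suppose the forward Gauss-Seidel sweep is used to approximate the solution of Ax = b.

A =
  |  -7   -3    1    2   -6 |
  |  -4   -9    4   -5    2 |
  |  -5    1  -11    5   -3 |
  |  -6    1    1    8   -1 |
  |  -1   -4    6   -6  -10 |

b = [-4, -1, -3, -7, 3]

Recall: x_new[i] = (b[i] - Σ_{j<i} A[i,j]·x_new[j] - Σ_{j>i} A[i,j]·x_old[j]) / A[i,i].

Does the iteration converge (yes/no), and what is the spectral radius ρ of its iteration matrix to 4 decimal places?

yes, ρ = 0.8777

A = D + L + U where D = diag(-7, -9, -11, 8, -10).
Gauss-Seidel: T = -(D+L)⁻¹U, row 0 first, T[0,3] = -(2)/(-7) = +0.2857; later rows by forward substitution.
  T[0,:] = [+0.0000  -0.4286  +0.1429  +0.2857  -0.8571]
  T[1,:] = [+0.0000  +0.1905  +0.3810  -0.6825  +0.6032]
  T[2,:] = [+0.0000  +0.2121  -0.0303  +0.2626  +0.1717]
  T[3,:] = [+0.0000  -0.3718  +0.0633  +0.2668  -0.6147]
  T[4,:] = [+0.0000  +0.3170  -0.2228  +0.2420  +0.3163]
eigenvalue magnitudes: 0.8777, 0.3384, 0.1843, 0.0198, 0.0000.
spectral radius ρ = 0.8777; 0.8777 < 1: convergent.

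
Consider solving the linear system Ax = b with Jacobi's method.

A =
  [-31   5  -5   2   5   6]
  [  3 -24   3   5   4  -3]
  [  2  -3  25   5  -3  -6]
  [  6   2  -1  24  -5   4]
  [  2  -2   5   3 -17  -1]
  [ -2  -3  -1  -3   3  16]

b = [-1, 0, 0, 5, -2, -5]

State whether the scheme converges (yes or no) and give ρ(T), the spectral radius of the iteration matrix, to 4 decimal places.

Write A = D+L+U with D = diag(-31, -24, 25, 24, -17, 16).
Jacobi T = -D⁻¹(L+U): T[2,4] = -(-3)/(25) = +0.1200; T[2,2] = 0.
  T[0,:] = [+0.0000  +0.1613  -0.1613  +0.0645  +0.1613  +0.1935]
  T[1,:] = [+0.1250  +0.0000  +0.1250  +0.2083  +0.1667  -0.1250]
  T[2,:] = [-0.0800  +0.1200  +0.0000  -0.2000  +0.1200  +0.2400]
  T[3,:] = [-0.2500  -0.0833  +0.0417  +0.0000  +0.2083  -0.1667]
  T[4,:] = [+0.1176  -0.1176  +0.2941  +0.1765  +0.0000  -0.0588]
  T[5,:] = [+0.1250  +0.1875  +0.0625  +0.1875  -0.1875  +0.0000]
|λ(T)| sorted: 0.5408, 0.3605, 0.3605, 0.2736, 0.1344, 0.1344.
ρ = 0.5408; 0.5408 < 1, so it converges for any x₀.

yes, ρ = 0.5408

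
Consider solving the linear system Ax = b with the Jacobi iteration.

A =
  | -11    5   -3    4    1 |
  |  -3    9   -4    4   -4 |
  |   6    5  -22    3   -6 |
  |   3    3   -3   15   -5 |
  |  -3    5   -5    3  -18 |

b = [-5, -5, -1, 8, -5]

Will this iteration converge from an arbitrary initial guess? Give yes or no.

yes

Let D = diag(-11, 9, -22, 15, -18); L, U the strict triangles.
T_J = -D⁻¹(L+U): T[3,2] = -(-3)/(15) = +0.2000; T[3,3] = 0.
  T[0,:] = [+0.0000 +0.4545 -0.2727 +0.3636 +0.0909]
  T[1,:] = [+0.3333 +0.0000 +0.4444 -0.4444 +0.4444]
  T[2,:] = [+0.2727 +0.2273 +0.0000 +0.1364 -0.2727]
  T[3,:] = [-0.2000 -0.2000 +0.2000 +0.0000 +0.3333]
  T[4,:] = [-0.1667 +0.2778 -0.2778 +0.1667 +0.0000]
|roots of det(T-λI)|: 0.8447, 0.5160, 0.2362, 0.2362, 0.1586.
ρ(T) = max|λ| = 0.8447; 0.8447 < 1 ⇒ converges.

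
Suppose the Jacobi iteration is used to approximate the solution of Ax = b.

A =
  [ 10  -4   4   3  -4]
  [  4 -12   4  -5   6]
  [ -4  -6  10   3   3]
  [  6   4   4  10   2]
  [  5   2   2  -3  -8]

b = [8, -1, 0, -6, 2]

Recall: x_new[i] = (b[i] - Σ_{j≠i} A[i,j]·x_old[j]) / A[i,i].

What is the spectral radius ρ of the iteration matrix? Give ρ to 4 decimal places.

Diagonal D = diag(10, -12, 10, 10, -8); L, U strict lower/upper.
Jacobi: T = -D⁻¹(L+U), T[3,2] = -(4)/(10) = -0.4000; T[3,3] = 0.
  T[0,:] = [+0.0000 +0.4000 -0.4000 -0.3000 +0.4000]
  T[1,:] = [+0.3333 +0.0000 +0.3333 -0.4167 +0.5000]
  T[2,:] = [+0.4000 +0.6000 +0.0000 -0.3000 -0.3000]
  T[3,:] = [-0.6000 -0.4000 -0.4000 +0.0000 -0.2000]
  T[4,:] = [+0.6250 +0.2500 +0.2500 -0.3750 +0.0000]
|λ(T)| sorted: 1.2770, 0.6523, 0.6523, 0.3977, 0.1543.
ρ = 1.2770; 1.2770 > 1: divergent.

1.2770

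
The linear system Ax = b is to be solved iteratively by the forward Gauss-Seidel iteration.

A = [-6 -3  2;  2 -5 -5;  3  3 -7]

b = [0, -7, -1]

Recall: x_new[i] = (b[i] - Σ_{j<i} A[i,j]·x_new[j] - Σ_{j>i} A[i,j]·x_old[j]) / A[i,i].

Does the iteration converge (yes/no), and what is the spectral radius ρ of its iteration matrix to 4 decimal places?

Let D = diag(-6, -5, -7); L, U the strict triangles.
T_GS = -(D+L)⁻¹U: row 0 first, T[0,1] = -(-3)/(-6) = -0.5000; later rows by forward substitution.
  T[0,:] = [+0.0000, -0.5000, +0.3333]
  T[1,:] = [+0.0000, -0.2000, -0.8667]
  T[2,:] = [+0.0000, -0.3000, -0.2286]
|eigenvalues of T|: 0.7244, 0.2958, 0.0000.
ρ = 0.7244; 0.7244 < 1 ⇒ converges.

yes, ρ = 0.7244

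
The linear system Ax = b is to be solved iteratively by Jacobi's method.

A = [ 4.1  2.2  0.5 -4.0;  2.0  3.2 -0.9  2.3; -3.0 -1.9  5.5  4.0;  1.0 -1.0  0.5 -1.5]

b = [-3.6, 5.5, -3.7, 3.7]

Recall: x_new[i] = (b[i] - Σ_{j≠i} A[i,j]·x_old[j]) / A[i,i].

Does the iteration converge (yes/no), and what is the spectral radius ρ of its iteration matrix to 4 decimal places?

Split A = D + L + U, D = diag(4.1, 3.2, 5.5, -1.5).
T_J = -D⁻¹(L+U): T[2,1] = -(-1.9)/(5.5) = +0.3455; T[2,2] = 0.
  T[0,:] = [+0.0000, -0.5366, -0.1220, +0.9756]
  T[1,:] = [-0.6250, +0.0000, +0.2812, -0.7188]
  T[2,:] = [+0.5455, +0.3455, +0.0000, -0.7273]
  T[3,:] = [+0.6667, -0.6667, +0.3333, +0.0000]
moduli |λ_i(T)| = 1.3926, 0.7424, 0.7424, 0.1048.
ρ(T) = max|λ| = 1.3926; 1.3926 > 1, so it fails to converge.

no, ρ = 1.3926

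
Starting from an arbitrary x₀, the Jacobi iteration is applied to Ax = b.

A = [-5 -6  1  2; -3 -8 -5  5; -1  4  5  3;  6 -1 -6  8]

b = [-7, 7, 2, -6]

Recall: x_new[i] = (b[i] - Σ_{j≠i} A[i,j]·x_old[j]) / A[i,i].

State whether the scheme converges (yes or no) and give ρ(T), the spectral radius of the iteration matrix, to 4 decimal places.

no, ρ = 1.1648

Let D = diag(-5, -8, 5, 8); L, U the strict triangles.
Jacobi T = -D⁻¹(L+U): T[2,0] = -(-1)/(5) = +0.2000; T[2,2] = 0.
  T[0,:] = [+0.0000 -1.2000 +0.2000 +0.4000]
  T[1,:] = [-0.3750 +0.0000 -0.6250 +0.6250]
  T[2,:] = [+0.2000 -0.8000 +0.0000 -0.6000]
  T[3,:] = [-0.7500 +0.1250 +0.7500 +0.0000]
|eigenvalues of T|: 1.1648, 0.8729, 0.8729, 0.8324.
ρ = 1.1648; 1.1648 > 1, so it fails to converge.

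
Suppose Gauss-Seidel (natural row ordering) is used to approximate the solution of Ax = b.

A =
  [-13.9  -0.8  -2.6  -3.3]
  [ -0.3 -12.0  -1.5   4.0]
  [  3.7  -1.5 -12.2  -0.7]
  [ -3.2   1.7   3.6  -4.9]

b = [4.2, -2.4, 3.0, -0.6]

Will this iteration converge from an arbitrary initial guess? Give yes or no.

yes

Split A = D + L + U, D = diag(-13.9, -12, -12.2, -4.9).
Gauss-Seidel: T = -(D+L)⁻¹U, row 0 first, T[0,2] = -(-2.6)/(-13.9) = -0.1871; later rows by forward substitution.
  T[0,:] = [+0.0000 -0.0576 -0.1871 -0.2374]
  T[1,:] = [+0.0000 +0.0014 -0.1203 +0.3393]
  T[2,:] = [+0.0000 -0.0176 -0.0419 -0.1711]
  T[3,:] = [+0.0000 +0.0251 +0.0496 +0.1470]
moduli |λ_i(T)| = 0.1657, 0.0403, 0.0403, 0.0000.
ρ = 0.1657; 0.1657 < 1: convergent.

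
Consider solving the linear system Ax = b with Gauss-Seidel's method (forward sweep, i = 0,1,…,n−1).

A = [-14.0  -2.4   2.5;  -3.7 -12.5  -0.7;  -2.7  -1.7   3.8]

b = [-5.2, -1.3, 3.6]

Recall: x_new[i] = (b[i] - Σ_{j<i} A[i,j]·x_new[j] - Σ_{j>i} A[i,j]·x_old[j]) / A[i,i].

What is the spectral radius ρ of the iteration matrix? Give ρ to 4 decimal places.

0.1692

A = D + L + U where D = diag(-14, -12.5, 3.8).
GS T = -(D+L)⁻¹U: row 0 first, T[0,1] = -(-2.4)/(-14) = -0.1714; later rows by forward substitution.
  T[0,:] = [+0.0000  -0.1714  +0.1786]
  T[1,:] = [+0.0000  +0.0507  -0.1089]
  T[2,:] = [+0.0000  -0.0991  +0.0782]
|eigenvalues of T|: 0.1692, 0.0403, 0.0000.
ρ(T) = max|λ| = 0.1692; 0.1692 < 1, so it converges for any x₀.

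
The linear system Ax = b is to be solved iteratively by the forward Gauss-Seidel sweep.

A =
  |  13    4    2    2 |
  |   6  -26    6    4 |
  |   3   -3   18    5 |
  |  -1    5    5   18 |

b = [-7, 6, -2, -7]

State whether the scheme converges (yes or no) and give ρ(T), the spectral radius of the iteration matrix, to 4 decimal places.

yes, ρ = 0.1928

Write A = D+L+U with D = diag(13, -26, 18, 18).
Gauss-Seidel: T = -(D+L)⁻¹U, row 0 first, T[0,3] = -(2)/(13) = -0.1538; later rows by forward substitution.
  T[0,:] = [+0.0000  -0.3077  -0.1538  -0.1538]
  T[1,:] = [+0.0000  -0.0710  +0.1953  +0.1183]
  T[2,:] = [+0.0000  +0.0394  +0.0582  -0.2324]
  T[3,:] = [+0.0000  -0.0083  -0.0790  +0.0231]
|eigenvalues of T|: 0.1928, 0.1426, 0.0399, 0.0000.
ρ(T) = max|λ| = 0.1928; 0.1928 < 1 ⇒ converges.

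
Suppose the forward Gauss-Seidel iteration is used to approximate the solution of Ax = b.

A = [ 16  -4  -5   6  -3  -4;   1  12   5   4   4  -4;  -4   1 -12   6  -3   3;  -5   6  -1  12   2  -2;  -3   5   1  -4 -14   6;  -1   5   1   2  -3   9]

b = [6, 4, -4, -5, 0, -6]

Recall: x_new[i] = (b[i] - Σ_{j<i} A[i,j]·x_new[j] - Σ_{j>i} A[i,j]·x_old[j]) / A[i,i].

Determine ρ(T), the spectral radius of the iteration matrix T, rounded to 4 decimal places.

Split A = D + L + U, D = diag(16, 12, -12, 12, -14, 9).
T_GS = -(D+L)⁻¹U: row 0 first, T[0,4] = -(-3)/(16) = +0.1875; later rows by forward substitution.
  T[0,:] = [+0.0000, +0.2500, +0.3125, -0.3750, +0.1875, +0.2500]
  T[1,:] = [+0.0000, -0.0208, -0.4427, -0.3021, -0.3490, +0.3125]
  T[2,:] = [+0.0000, -0.0851, -0.1411, +0.5998, -0.3416, +0.1927]
  T[3,:] = [+0.0000, +0.1075, +0.3398, +0.0448, +0.0575, +0.1306]
  T[4,:] = [+0.0000, -0.0978, -0.3322, +0.0025, -0.2056, +0.4630]
  T[5,:] = [+0.0000, -0.0077, +0.1101, +0.0504, +0.1713, -0.0419]
eigenvalue magnitudes: 0.8477, 0.4358, 0.2094, 0.1902, 0.0281, 0.0000.
spectral radius ρ = 0.8477; 0.8477 < 1: convergent.

0.8477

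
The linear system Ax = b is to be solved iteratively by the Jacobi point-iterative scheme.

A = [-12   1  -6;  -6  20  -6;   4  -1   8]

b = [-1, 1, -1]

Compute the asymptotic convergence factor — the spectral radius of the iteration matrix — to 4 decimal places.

Split A = D + L + U, D = diag(-12, 20, 8).
Jacobi: T = -D⁻¹(L+U), T[0,2] = -(-6)/(-12) = -0.5000; T[0,0] = 0.
  T[0,:] = [+0.0000  +0.0833  -0.5000]
  T[1,:] = [+0.3000  +0.0000  +0.3000]
  T[2,:] = [-0.5000  +0.1250  +0.0000]
moduli |λ_i(T)| = 0.6036, 0.5000, 0.1036.
ρ = 0.6036; 0.6036 < 1, so it converges for any x₀.

0.6036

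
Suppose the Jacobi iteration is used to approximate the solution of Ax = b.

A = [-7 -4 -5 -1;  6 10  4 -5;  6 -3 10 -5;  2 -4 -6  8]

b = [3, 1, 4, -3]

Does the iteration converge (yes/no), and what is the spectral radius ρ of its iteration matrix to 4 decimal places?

A = D + L + U where D = diag(-7, 10, 10, 8).
Jacobi: T = -D⁻¹(L+U), T[1,0] = -(6)/(10) = -0.6000; T[1,1] = 0.
  T[0,:] = [+0.0000  -0.5714  -0.7143  -0.1429]
  T[1,:] = [-0.6000  +0.0000  -0.4000  +0.5000]
  T[2,:] = [-0.6000  +0.3000  +0.0000  +0.5000]
  T[3,:] = [-0.2500  +0.5000  +0.7500  +0.0000]
eigenvalue magnitudes: 1.2388, 1.0254, 0.1946, 0.0188.
ρ = 1.2388; 1.2388 > 1: divergent.

no, ρ = 1.2388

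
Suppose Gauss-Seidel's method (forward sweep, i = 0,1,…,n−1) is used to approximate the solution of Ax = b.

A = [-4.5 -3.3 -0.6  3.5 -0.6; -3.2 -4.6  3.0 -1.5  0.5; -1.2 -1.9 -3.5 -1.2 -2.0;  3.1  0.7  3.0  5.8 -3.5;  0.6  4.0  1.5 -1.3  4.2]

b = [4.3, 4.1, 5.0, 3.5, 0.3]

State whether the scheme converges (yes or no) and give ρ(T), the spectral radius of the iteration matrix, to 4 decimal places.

no, ρ = 1.1248

Diagonal D = diag(-4.5, -4.6, -3.5, 5.8, 4.2); L, U strict lower/upper.
Gauss-Seidel: T = -(D+L)⁻¹U, row 0 first, T[0,2] = -(-0.6)/(-4.5) = -0.1333; later rows by forward substitution.
  T[0,:] = [+0.0000, -0.7333, -0.1333, +0.7778, -0.1333]
  T[1,:] = [+0.0000, +0.5101, +0.7449, -0.8671, +0.2014]
  T[2,:] = [+0.0000, -0.0255, -0.3587, -0.1388, -0.6351]
  T[3,:] = [+0.0000, +0.3436, +0.1669, -0.2393, +0.9789]
  T[4,:] = [+0.0000, -0.2656, -0.5107, +0.6903, +0.3570]
moduli |λ_i(T)| = 1.1248, 0.6704, 0.2578, 0.0727, 0.0000.
ρ(T) = max|λ| = 1.1248; 1.1248 > 1: divergent.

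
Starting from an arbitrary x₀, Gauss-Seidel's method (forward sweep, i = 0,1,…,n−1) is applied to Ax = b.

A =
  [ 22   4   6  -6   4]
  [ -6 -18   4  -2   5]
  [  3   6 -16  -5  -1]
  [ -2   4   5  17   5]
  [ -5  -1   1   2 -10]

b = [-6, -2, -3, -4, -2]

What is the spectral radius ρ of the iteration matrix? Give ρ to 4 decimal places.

0.5224

Write A = D+L+U with D = diag(22, -18, -16, 17, -10).
GS T = -(D+L)⁻¹U: row 0 first, T[0,4] = -(4)/(22) = -0.1818; later rows by forward substitution.
  T[0,:] = [+0.0000, -0.1818, -0.2727, +0.2727, -0.1818]
  T[1,:] = [+0.0000, +0.0606, +0.3131, -0.2020, +0.3384]
  T[2,:] = [+0.0000, -0.0114, +0.0663, -0.3371, +0.0303]
  T[3,:] = [+0.0000, -0.0323, -0.1253, +0.1788, -0.4040]
  T[4,:] = [+0.0000, +0.0773, +0.0866, -0.1141, -0.0207]
|λ(T)| sorted: 0.5224, 0.2036, 0.1321, 0.1321, 0.0000.
ρ(T) = max|λ| = 0.5224; 0.5224 < 1, so it converges for any x₀.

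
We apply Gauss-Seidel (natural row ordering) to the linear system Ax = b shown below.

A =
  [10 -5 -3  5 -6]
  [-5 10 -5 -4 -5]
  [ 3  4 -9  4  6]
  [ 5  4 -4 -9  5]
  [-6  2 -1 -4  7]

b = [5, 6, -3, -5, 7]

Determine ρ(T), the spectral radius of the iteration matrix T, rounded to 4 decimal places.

1.6026

Write A = D+L+U with D = diag(10, 10, -9, -9, 7).
GS T = -(D+L)⁻¹U: row 0 first, T[0,2] = -(-3)/(10) = +0.3000; later rows by forward substitution.
  T[0,:] = [+0.0000, +0.5000, +0.3000, -0.5000, +0.6000]
  T[1,:] = [+0.0000, +0.2500, +0.6500, +0.1500, +0.8000]
  T[2,:] = [+0.0000, +0.2778, +0.3889, +0.3444, +1.2222]
  T[3,:] = [+0.0000, +0.2654, +0.2827, -0.3642, +0.7012]
  T[4,:] = [+0.0000, +0.5485, +0.2885, -0.6303, +0.8610]
|roots of det(T-λI)|: 1.6026, 0.3581, 0.3581, 0.2574, 0.0000.
ρ = 1.6026; 1.6026 > 1: divergent.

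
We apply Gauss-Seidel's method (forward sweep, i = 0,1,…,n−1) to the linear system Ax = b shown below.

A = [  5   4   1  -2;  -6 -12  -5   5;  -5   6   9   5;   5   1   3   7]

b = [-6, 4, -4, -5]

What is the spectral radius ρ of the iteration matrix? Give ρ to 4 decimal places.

0.9223

Write A = D+L+U with D = diag(5, -12, 9, 7).
T_GS = -(D+L)⁻¹U: row 0 first, T[0,3] = -(-2)/(5) = +0.4000; later rows by forward substitution.
  T[0,:] = [+0.0000, -0.8000, -0.2000, +0.4000]
  T[1,:] = [+0.0000, +0.4000, -0.3167, +0.2167]
  T[2,:] = [+0.0000, -0.7111, +0.1000, -0.4778]
  T[3,:] = [+0.0000, +0.8190, +0.1452, -0.1119]
eigenvalue magnitudes: 0.9223, 0.3787, 0.3787, 0.0000.
spectral radius ρ = 0.9223; 0.9223 < 1, so it converges for any x₀.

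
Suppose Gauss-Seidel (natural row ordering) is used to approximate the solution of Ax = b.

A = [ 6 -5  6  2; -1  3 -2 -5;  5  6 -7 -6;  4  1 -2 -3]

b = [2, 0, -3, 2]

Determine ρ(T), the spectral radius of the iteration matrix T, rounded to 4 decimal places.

1.3974

Split A = D + L + U, D = diag(6, 3, -7, -3).
T_GS = -(D+L)⁻¹U: row 0 first, T[0,3] = -(2)/(6) = -0.3333; later rows by forward substitution.
  T[0,:] = [+0.0000 +0.8333 -1.0000 -0.3333]
  T[1,:] = [+0.0000 +0.2778 +0.3333 +1.5556]
  T[2,:] = [+0.0000 +0.8333 -0.4286 +0.2381]
  T[3,:] = [+0.0000 +0.6481 -0.9365 -0.0847]
|eigenvalues of T|: 1.3974, 0.6741, 0.6741, 0.0000.
ρ(T) = max|λ| = 1.3974; 1.3974 > 1: divergent.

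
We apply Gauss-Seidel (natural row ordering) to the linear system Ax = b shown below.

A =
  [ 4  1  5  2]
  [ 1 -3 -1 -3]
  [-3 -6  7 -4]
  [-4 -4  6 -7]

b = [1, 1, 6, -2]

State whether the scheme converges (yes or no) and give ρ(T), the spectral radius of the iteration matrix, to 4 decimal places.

no, ρ = 1.2181

Diagonal D = diag(4, -3, 7, -7); L, U strict lower/upper.
GS T = -(D+L)⁻¹U: row 0 first, T[0,2] = -(5)/(4) = -1.2500; later rows by forward substitution.
  T[0,:] = [+0.0000 -0.2500 -1.2500 -0.5000]
  T[1,:] = [+0.0000 -0.0833 -0.7500 -1.1667]
  T[2,:] = [+0.0000 -0.1786 -1.1786 -0.6429]
  T[3,:] = [+0.0000 +0.0374 +0.1327 +0.4014]
eigenvalue magnitudes: 1.2181, 0.2769, 0.0807, 0.0000.
ρ = 1.2181; 1.2181 > 1 ⇒ diverges.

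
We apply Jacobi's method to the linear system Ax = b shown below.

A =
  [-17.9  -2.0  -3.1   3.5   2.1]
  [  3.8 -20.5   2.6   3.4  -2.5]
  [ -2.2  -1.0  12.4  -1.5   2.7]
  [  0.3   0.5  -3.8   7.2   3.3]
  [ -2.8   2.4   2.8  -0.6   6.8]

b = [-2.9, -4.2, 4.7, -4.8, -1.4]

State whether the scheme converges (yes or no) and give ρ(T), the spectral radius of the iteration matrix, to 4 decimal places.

yes, ρ = 0.5471

A = D + L + U where D = diag(-17.9, -20.5, 12.4, 7.2, 6.8).
Jacobi: T = -D⁻¹(L+U), T[0,3] = -(3.5)/(-17.9) = +0.1955; T[0,0] = 0.
  T[0,:] = [+0.0000 -0.1117 -0.1732 +0.1955 +0.1173]
  T[1,:] = [+0.1854 +0.0000 +0.1268 +0.1659 -0.1220]
  T[2,:] = [+0.1774 +0.0806 +0.0000 +0.1210 -0.2177]
  T[3,:] = [-0.0417 -0.0694 +0.5278 +0.0000 -0.4583]
  T[4,:] = [+0.4118 -0.3529 -0.4118 +0.0882 +0.0000]
|λ(T)| sorted: 0.5471, 0.3386, 0.2881, 0.2881, 0.1976.
spectral radius ρ = 0.5471; 0.5471 < 1 ⇒ converges.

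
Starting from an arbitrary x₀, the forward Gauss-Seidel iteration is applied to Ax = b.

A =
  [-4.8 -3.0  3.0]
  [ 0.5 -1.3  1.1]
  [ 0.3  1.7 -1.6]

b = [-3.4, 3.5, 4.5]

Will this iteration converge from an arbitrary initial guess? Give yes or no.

yes

Let D = diag(-4.8, -1.3, -1.6); L, U the strict triangles.
T_GS = -(D+L)⁻¹U: row 0 first, T[0,1] = -(-3)/(-4.8) = -0.6250; later rows by forward substitution.
  T[0,:] = [+0.0000 -0.6250 +0.6250]
  T[1,:] = [+0.0000 -0.2404 +1.0865]
  T[2,:] = [+0.0000 -0.3726 +1.2716]
moduli |λ_i(T)| = 0.9239, 0.1073, 0.0000.
ρ = 0.9239; 0.9239 < 1: convergent.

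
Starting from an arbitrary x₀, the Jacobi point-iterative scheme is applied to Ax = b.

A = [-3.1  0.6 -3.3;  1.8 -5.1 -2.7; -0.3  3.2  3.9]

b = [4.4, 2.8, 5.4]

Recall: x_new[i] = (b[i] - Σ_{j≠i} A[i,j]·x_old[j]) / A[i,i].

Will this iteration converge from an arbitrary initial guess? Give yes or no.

Split A = D + L + U, D = diag(-3.1, -5.1, 3.9).
Jacobi: T = -D⁻¹(L+U), T[0,1] = -(0.6)/(-3.1) = +0.1935; T[0,0] = 0.
  T[0,:] = [+0.0000 +0.1935 -1.0645]
  T[1,:] = [+0.3529 +0.0000 -0.5294]
  T[2,:] = [+0.0769 -0.8205 +0.0000]
eigenvalue magnitudes: 0.8743, 0.5862, 0.5862.
spectral radius ρ = 0.8743; 0.8743 < 1, so it converges for any x₀.

yes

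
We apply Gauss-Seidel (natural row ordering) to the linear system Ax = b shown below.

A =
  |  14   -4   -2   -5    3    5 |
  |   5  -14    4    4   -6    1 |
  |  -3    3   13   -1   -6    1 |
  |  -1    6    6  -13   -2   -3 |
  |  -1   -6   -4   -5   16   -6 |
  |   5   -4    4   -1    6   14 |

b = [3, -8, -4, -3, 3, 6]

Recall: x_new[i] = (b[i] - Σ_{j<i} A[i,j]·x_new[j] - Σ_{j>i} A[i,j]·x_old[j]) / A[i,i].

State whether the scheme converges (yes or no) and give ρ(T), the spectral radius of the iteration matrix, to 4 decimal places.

yes, ρ = 0.5170

Diagonal D = diag(14, -14, 13, -13, 16, 14); L, U strict lower/upper.
Gauss-Seidel: T = -(D+L)⁻¹U, row 0 first, T[0,2] = -(-2)/(14) = +0.1429; later rows by forward substitution.
  T[0,:] = [+0.0000, +0.2857, +0.1429, +0.3571, -0.2143, -0.3571]
  T[1,:] = [+0.0000, +0.1020, +0.3367, +0.4133, -0.5051, -0.0561]
  T[2,:] = [+0.0000, +0.0424, -0.0447, +0.0640, +0.5286, -0.1464]
  T[3,:] = [+0.0000, +0.0447, +0.1238, +0.1928, -0.1265, -0.2968]
  T[4,:] = [+0.0000, +0.0807, +0.1627, +0.2535, -0.1102, +0.2023]
  T[5,:] = [+0.0000, -0.1164, -0.0029, -0.1226, -0.1806, +0.0454]
|roots of det(T-λI)|: 0.5170, 0.3807, 0.3807, 0.0954, 0.0181, 0.0000.
ρ(T) = max|λ| = 0.5170; 0.5170 < 1: convergent.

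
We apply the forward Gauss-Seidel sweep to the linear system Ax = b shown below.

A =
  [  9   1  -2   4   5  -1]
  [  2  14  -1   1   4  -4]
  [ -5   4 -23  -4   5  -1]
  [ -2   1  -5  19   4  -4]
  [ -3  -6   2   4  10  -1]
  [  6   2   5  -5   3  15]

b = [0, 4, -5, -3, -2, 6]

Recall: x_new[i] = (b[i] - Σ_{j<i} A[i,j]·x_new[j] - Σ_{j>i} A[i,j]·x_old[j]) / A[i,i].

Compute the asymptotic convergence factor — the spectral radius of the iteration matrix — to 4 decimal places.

0.5649

Let D = diag(9, 14, -23, 19, 10, 15); L, U the strict triangles.
Gauss-Seidel: T = -(D+L)⁻¹U, row 0 first, T[0,2] = -(-2)/(9) = +0.2222; later rows by forward substitution.
  T[0,:] = [+0.0000, -0.1111, +0.2222, -0.4444, -0.5556, +0.1111]
  T[1,:] = [+0.0000, +0.0159, +0.0397, -0.0079, -0.2063, +0.2698]
  T[2,:] = [+0.0000, +0.0269, -0.0414, -0.0787, +0.3023, -0.0207]
  T[3,:] = [+0.0000, -0.0054, +0.0104, -0.0671, -0.1786, +0.2026]
  T[4,:] = [+0.0000, -0.0270, +0.0946, -0.0955, -0.2795, +0.2184]
  T[5,:] = [+0.0000, +0.0369, -0.0958, +0.2018, +0.1453, -0.0497]
|roots of det(T-λI)|: 0.5649, 0.1441, 0.1055, 0.0893, 0.0151, 0.0000.
ρ(T) = max|λ| = 0.5649; 0.5649 < 1: convergent.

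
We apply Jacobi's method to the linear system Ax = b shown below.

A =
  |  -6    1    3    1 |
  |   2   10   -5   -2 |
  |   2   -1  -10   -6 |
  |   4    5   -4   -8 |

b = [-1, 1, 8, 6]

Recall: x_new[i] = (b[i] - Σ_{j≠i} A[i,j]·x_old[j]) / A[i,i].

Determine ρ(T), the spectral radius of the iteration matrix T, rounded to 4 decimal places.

Let D = diag(-6, 10, -10, -8); L, U the strict triangles.
T_J = -D⁻¹(L+U): T[2,0] = -(2)/(-10) = +0.2000; T[2,2] = 0.
  T[0,:] = [+0.0000 +0.1667 +0.5000 +0.1667]
  T[1,:] = [-0.2000 +0.0000 +0.5000 +0.2000]
  T[2,:] = [+0.2000 -0.1000 +0.0000 -0.6000]
  T[3,:] = [+0.5000 +0.6250 -0.5000 +0.0000]
|roots of det(T-λI)|: 0.9400, 0.5611, 0.5611, 0.0493.
ρ(T) = max|λ| = 0.9400; 0.9400 < 1: convergent.

0.9400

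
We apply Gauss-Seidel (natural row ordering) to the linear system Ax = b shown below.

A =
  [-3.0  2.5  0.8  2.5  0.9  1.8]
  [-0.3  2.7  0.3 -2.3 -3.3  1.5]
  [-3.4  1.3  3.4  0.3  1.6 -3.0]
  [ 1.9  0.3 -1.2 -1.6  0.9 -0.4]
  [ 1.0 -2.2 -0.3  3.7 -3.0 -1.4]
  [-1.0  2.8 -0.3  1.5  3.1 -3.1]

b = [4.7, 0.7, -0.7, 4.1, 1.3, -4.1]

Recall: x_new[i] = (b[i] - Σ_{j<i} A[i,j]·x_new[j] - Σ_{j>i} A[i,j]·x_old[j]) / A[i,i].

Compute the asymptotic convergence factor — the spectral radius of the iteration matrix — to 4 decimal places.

Let D = diag(-3, 2.7, 3.4, -1.6, -3, -3.1); L, U the strict triangles.
Gauss-Seidel: T = -(D+L)⁻¹U, row 0 first, T[0,3] = -(2.5)/(-3) = +0.8333; later rows by forward substitution.
  T[0,:] = [+0.0000, +0.8333, +0.2667, +0.8333, +0.3000, +0.6000]
  T[1,:] = [+0.0000, +0.0926, -0.0815, +0.9444, +1.2556, -0.4889]
  T[2,:] = [+0.0000, +0.7979, +0.2978, +0.3840, -0.6507, +1.6693]
  T[3,:] = [+0.0000, +0.4085, +0.0780, +0.8787, +1.6422, -0.8811]
  T[4,:] = [+0.0000, +0.6339, +0.2151, +0.6305, +1.2697, -1.1618]
  T[5,:] = [+0.0000, +0.5692, +0.0644, +1.6027, +3.1645, -2.3848]
moduli |λ_i(T)| = 1.5595, 1.0817, 1.0817, 0.1276, 0.0030, 0.0000.
spectral radius ρ = 1.5595; 1.5595 > 1: divergent.

1.5595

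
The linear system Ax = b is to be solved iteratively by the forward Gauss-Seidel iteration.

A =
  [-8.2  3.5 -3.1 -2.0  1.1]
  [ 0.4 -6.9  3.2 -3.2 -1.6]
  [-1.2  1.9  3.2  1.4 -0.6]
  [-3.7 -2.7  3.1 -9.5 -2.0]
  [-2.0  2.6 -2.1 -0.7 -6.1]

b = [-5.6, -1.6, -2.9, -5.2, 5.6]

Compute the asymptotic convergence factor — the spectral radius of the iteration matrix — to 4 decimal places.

0.8655

A = D + L + U where D = diag(-8.2, -6.9, 3.2, -9.5, -6.1).
T_GS = -(D+L)⁻¹U: row 0 first, T[0,4] = -(1.1)/(-8.2) = +0.1341; later rows by forward substitution.
  T[0,:] = [+0.0000, +0.4268, -0.3780, -0.2439, +0.1341]
  T[1,:] = [+0.0000, +0.0247, +0.4419, -0.4779, -0.2241]
  T[2,:] = [+0.0000, +0.1454, -0.4041, -0.2452, +0.3709]
  T[3,:] = [+0.0000, -0.1258, -0.1102, +0.1508, -0.0781]
  T[4,:] = [+0.0000, -0.1650, +0.4641, -0.0566, -0.2582]
|λ(T)| sorted: 0.8655, 0.4456, 0.1623, 0.0955, 0.0000.
spectral radius ρ = 0.8655; 0.8655 < 1, so it converges for any x₀.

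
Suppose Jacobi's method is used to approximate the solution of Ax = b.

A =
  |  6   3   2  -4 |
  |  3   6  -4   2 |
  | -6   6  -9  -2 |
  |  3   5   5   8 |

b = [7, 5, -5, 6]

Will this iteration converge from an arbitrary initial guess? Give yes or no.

no

Diagonal D = diag(6, 6, -9, 8); L, U strict lower/upper.
Jacobi: T = -D⁻¹(L+U), T[3,2] = -(5)/(8) = -0.6250; T[3,3] = 0.
  T[0,:] = [+0.0000, -0.5000, -0.3333, +0.6667]
  T[1,:] = [-0.5000, +0.0000, +0.6667, -0.3333]
  T[2,:] = [-0.6667, +0.6667, +0.0000, -0.2222]
  T[3,:] = [-0.3750, -0.6250, -0.6250, +0.0000]
|eigenvalues of T|: 1.3831, 0.6715, 0.6490, 0.6490.
ρ = 1.3831; 1.3831 > 1 ⇒ diverges.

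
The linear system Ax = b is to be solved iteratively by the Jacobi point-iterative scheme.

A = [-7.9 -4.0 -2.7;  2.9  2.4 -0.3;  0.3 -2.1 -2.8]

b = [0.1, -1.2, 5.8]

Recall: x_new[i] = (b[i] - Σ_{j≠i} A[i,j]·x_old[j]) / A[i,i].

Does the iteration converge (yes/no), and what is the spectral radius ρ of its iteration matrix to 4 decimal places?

yes, ρ = 0.9105

A = D + L + U where D = diag(-7.9, 2.4, -2.8).
Jacobi T = -D⁻¹(L+U): T[1,0] = -(2.9)/(2.4) = -1.2083; T[1,1] = 0.
  T[0,:] = [+0.0000, -0.5063, -0.3418]
  T[1,:] = [-1.2083, +0.0000, +0.1250]
  T[2,:] = [+0.1071, -0.7500, +0.0000]
eigenvalue magnitudes: 0.9105, 0.5896, 0.5896.
ρ(T) = max|λ| = 0.9105; 0.9105 < 1 ⇒ converges.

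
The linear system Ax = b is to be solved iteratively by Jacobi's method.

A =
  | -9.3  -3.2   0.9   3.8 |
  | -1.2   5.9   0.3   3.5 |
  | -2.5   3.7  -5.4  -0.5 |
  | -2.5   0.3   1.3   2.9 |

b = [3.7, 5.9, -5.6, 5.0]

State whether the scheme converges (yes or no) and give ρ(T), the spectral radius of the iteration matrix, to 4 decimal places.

Split A = D + L + U, D = diag(-9.3, 5.9, -5.4, 2.9).
Jacobi T = -D⁻¹(L+U): T[1,3] = -(3.5)/(5.9) = -0.5932; T[1,1] = 0.
  T[0,:] = [+0.0000 -0.3441 +0.0968 +0.4086]
  T[1,:] = [+0.2034 +0.0000 -0.0508 -0.5932]
  T[2,:] = [-0.4630 +0.6852 +0.0000 -0.0926]
  T[3,:] = [+0.8621 -0.1034 -0.4483 +0.0000]
eigenvalue magnitudes: 0.8885, 0.6977, 0.6977, 0.0031.
spectral radius ρ = 0.8885; 0.8885 < 1 ⇒ converges.

yes, ρ = 0.8885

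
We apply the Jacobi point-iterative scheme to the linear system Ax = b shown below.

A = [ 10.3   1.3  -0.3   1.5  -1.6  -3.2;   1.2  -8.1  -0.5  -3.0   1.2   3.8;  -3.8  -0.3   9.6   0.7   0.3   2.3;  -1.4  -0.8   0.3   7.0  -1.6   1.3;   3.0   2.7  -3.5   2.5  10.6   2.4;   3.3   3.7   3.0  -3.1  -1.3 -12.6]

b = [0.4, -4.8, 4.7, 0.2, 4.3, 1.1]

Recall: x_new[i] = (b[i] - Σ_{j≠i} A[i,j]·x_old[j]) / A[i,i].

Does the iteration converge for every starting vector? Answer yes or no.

yes

Split A = D + L + U, D = diag(10.3, -8.1, 9.6, 7, 10.6, -12.6).
Jacobi: T = -D⁻¹(L+U), T[5,3] = -(-3.1)/(-12.6) = -0.2460; T[5,5] = 0.
  T[0,:] = [+0.0000, -0.1262, +0.0291, -0.1456, +0.1553, +0.3107]
  T[1,:] = [+0.1481, +0.0000, -0.0617, -0.3704, +0.1481, +0.4691]
  T[2,:] = [+0.3958, +0.0312, +0.0000, -0.0729, -0.0312, -0.2396]
  T[3,:] = [+0.2000, +0.1143, -0.0429, +0.0000, +0.2286, -0.1857]
  T[4,:] = [-0.2830, -0.2547, +0.3302, -0.2358, +0.0000, -0.2264]
  T[5,:] = [+0.2619, +0.2937, +0.2381, -0.2460, -0.1032, +0.0000]
|eigenvalues of T|: 0.5235, 0.4246, 0.4246, 0.3712, 0.3712, 0.1604.
ρ = 0.5235; 0.5235 < 1, so it converges for any x₀.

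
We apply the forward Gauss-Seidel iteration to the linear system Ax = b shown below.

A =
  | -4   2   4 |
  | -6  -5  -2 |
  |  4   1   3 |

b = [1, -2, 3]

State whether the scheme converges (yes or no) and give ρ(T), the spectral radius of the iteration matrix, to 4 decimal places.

no, ρ = 1.5699

Diagonal D = diag(-4, -5, 3); L, U strict lower/upper.
T_GS = -(D+L)⁻¹U: row 0 first, T[0,1] = -(2)/(-4) = +0.5000; later rows by forward substitution.
  T[0,:] = [+0.0000, +0.5000, +1.0000]
  T[1,:] = [+0.0000, -0.6000, -1.6000]
  T[2,:] = [+0.0000, -0.4667, -0.8000]
|λ(T)| sorted: 1.5699, 0.1699, 0.0000.
ρ = 1.5699; 1.5699 > 1 ⇒ diverges.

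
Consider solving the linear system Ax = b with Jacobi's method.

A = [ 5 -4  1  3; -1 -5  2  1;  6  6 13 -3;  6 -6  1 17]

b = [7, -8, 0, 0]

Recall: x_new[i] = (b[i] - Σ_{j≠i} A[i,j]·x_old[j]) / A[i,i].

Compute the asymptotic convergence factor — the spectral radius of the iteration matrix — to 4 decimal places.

Diagonal D = diag(5, -5, 13, 17); L, U strict lower/upper.
Jacobi T = -D⁻¹(L+U): T[2,0] = -(6)/(13) = -0.4615; T[2,2] = 0.
  T[0,:] = [+0.0000 +0.8000 -0.2000 -0.6000]
  T[1,:] = [-0.2000 +0.0000 +0.4000 +0.2000]
  T[2,:] = [-0.4615 -0.4615 +0.0000 +0.2308]
  T[3,:] = [-0.3529 +0.3529 -0.0588 +0.0000]
eigenvalue magnitudes: 0.6130, 0.5153, 0.5153, 0.2936.
ρ = 0.6130; 0.6130 < 1, so it converges for any x₀.

0.6130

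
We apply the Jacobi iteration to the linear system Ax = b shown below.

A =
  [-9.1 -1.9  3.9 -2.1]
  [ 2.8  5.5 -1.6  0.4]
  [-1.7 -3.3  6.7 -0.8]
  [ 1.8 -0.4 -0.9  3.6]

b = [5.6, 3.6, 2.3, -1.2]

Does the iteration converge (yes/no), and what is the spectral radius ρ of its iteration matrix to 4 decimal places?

Write A = D+L+U with D = diag(-9.1, 5.5, 6.7, 3.6).
T_J = -D⁻¹(L+U): T[0,1] = -(-1.9)/(-9.1) = -0.2088; T[0,0] = 0.
  T[0,:] = [+0.0000 -0.2088 +0.4286 -0.2308]
  T[1,:] = [-0.5091 +0.0000 +0.2909 -0.0727]
  T[2,:] = [+0.2537 +0.4925 +0.0000 +0.1194]
  T[3,:] = [-0.5000 +0.1111 +0.2500 +0.0000]
eigenvalue magnitudes: 0.8338, 0.4278, 0.4278, 0.0204.
ρ = 0.8338; 0.8338 < 1 ⇒ converges.

yes, ρ = 0.8338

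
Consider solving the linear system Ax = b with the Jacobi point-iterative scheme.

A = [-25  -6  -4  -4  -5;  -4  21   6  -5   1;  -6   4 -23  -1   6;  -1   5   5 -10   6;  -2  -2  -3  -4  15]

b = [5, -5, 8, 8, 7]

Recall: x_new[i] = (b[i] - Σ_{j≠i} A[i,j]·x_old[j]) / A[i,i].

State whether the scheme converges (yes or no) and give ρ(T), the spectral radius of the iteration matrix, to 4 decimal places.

Write A = D+L+U with D = diag(-25, 21, -23, -10, 15).
Jacobi: T = -D⁻¹(L+U), T[3,1] = -(5)/(-10) = +0.5000; T[3,3] = 0.
  T[0,:] = [+0.0000, -0.2400, -0.1600, -0.1600, -0.2000]
  T[1,:] = [+0.1905, +0.0000, -0.2857, +0.2381, -0.0476]
  T[2,:] = [-0.2609, +0.1739, +0.0000, -0.0435, +0.2609]
  T[3,:] = [-0.1000, +0.5000, +0.5000, +0.0000, +0.6000]
  T[4,:] = [+0.1333, +0.1333, +0.2000, +0.2667, +0.0000]
|λ(T)| sorted: 0.5486, 0.3183, 0.3183, 0.0601, 0.0601.
ρ(T) = max|λ| = 0.5486; 0.5486 < 1 ⇒ converges.

yes, ρ = 0.5486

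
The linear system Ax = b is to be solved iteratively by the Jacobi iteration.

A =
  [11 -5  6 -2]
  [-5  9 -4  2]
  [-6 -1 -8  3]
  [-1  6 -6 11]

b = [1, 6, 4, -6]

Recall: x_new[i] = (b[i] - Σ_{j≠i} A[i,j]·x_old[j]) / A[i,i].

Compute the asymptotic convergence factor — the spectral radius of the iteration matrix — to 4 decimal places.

Let D = diag(11, 9, -8, 11); L, U the strict triangles.
Jacobi T = -D⁻¹(L+U): T[0,2] = -(6)/(11) = -0.5455; T[0,0] = 0.
  T[0,:] = [+0.0000  +0.4545  -0.5455  +0.1818]
  T[1,:] = [+0.5556  +0.0000  +0.4444  -0.2222]
  T[2,:] = [-0.7500  -0.1250  +0.0000  +0.3750]
  T[3,:] = [+0.0909  -0.5455  +0.5455  +0.0000]
eigenvalue magnitudes: 1.1321, 0.7357, 0.2040, 0.2040.
ρ = 1.1321; 1.1321 > 1 ⇒ diverges.

1.1321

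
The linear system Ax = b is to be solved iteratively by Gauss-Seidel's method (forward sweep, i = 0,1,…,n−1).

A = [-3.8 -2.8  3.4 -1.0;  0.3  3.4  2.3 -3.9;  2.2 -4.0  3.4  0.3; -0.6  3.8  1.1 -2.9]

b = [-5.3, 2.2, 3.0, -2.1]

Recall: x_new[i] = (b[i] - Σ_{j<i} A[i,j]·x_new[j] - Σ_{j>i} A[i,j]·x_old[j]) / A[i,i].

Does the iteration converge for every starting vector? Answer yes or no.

no

Write A = D+L+U with D = diag(-3.8, 3.4, 3.4, -2.9).
T_GS = -(D+L)⁻¹U: row 0 first, T[0,3] = -(-1)/(-3.8) = -0.2632; later rows by forward substitution.
  T[0,:] = [+0.0000, -0.7368, +0.8947, -0.2632]
  T[1,:] = [+0.0000, +0.0650, -0.7554, +1.1703]
  T[2,:] = [+0.0000, +0.5533, -1.4677, +1.4588]
  T[3,:] = [+0.0000, +0.4475, -1.7317, +2.1413]
|eigenvalues of T|: 1.2759, 0.5237, 0.0136, 0.0000.
ρ = 1.2759; 1.2759 > 1: divergent.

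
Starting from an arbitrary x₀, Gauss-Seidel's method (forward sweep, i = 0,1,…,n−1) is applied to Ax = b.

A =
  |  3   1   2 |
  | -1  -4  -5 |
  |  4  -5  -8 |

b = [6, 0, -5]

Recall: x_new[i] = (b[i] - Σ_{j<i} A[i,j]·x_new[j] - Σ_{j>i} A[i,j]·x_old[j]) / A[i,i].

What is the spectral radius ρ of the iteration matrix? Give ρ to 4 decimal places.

Diagonal D = diag(3, -4, -8); L, U strict lower/upper.
T_GS = -(D+L)⁻¹U: row 0 first, T[0,1] = -(1)/(3) = -0.3333; later rows by forward substitution.
  T[0,:] = [+0.0000, -0.3333, -0.6667]
  T[1,:] = [+0.0000, +0.0833, -1.0833]
  T[2,:] = [+0.0000, -0.2188, +0.3437]
|eigenvalues of T|: 0.7175, 0.2904, 0.0000.
ρ = 0.7175; 0.7175 < 1, so it converges for any x₀.

0.7175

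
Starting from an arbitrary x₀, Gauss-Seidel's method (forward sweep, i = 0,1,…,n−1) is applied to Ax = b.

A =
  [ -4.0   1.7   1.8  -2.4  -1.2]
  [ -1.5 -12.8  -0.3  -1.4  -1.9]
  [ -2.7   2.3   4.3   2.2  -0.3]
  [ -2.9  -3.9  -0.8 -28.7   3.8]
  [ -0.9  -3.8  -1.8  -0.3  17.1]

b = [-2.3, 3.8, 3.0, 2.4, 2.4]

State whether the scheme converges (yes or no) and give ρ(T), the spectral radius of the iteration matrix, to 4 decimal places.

Let D = diag(-4, -12.8, 4.3, -28.7, 17.1); L, U the strict triangles.
GS T = -(D+L)⁻¹U: row 0 first, T[0,4] = -(-1.2)/(-4) = -0.3000; later rows by forward substitution.
  T[0,:] = [+0.0000  +0.4250  +0.4500  -0.6000  -0.3000]
  T[1,:] = [+0.0000  -0.0498  -0.0762  -0.0391  -0.1133]
  T[2,:] = [+0.0000  +0.2935  +0.3233  -0.8675  -0.0580]
  T[3,:] = [+0.0000  -0.0444  -0.0441  +0.0901  +0.1797]
  T[4,:] = [+0.0000  +0.0414  +0.0400  -0.1300  -0.0439]
eigenvalue magnitudes: 0.2994, 0.0498, 0.0498, 0.0479, 0.0000.
spectral radius ρ = 0.2994; 0.2994 < 1, so it converges for any x₀.

yes, ρ = 0.2994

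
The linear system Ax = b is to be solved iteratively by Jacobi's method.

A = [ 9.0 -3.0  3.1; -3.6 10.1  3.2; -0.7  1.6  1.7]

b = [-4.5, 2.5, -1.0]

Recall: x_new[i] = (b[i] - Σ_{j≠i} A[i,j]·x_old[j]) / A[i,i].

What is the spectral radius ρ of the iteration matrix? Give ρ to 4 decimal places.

0.6249

Split A = D + L + U, D = diag(9, 10.1, 1.7).
Jacobi T = -D⁻¹(L+U): T[2,0] = -(-0.7)/(1.7) = +0.4118; T[2,2] = 0.
  T[0,:] = [+0.0000  +0.3333  -0.3444]
  T[1,:] = [+0.3564  +0.0000  -0.3168]
  T[2,:] = [+0.4118  -0.9412  +0.0000]
|eigenvalues of T|: 0.6249, 0.3396, 0.3396.
ρ = 0.6249; 0.6249 < 1: convergent.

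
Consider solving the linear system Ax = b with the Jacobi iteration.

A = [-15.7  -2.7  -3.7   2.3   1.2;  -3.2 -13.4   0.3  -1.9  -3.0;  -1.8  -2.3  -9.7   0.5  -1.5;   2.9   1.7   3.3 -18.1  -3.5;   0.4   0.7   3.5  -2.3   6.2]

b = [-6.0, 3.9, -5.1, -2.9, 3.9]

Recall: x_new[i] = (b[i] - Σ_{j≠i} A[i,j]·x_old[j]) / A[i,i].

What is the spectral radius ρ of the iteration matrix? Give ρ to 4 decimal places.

0.5166

Write A = D+L+U with D = diag(-15.7, -13.4, -9.7, -18.1, 6.2).
T_J = -D⁻¹(L+U): T[1,2] = -(0.3)/(-13.4) = +0.0224; T[1,1] = 0.
  T[0,:] = [+0.0000, -0.1720, -0.2357, +0.1465, +0.0764]
  T[1,:] = [-0.2388, +0.0000, +0.0224, -0.1418, -0.2239]
  T[2,:] = [-0.1856, -0.2371, +0.0000, +0.0515, -0.1546]
  T[3,:] = [+0.1602, +0.0939, +0.1823, +0.0000, -0.1934]
  T[4,:] = [-0.0645, -0.1129, -0.5645, +0.3710, +0.0000]
moduli |λ_i(T)| = 0.5166, 0.2073, 0.2073, 0.2049, 0.2049.
spectral radius ρ = 0.5166; 0.5166 < 1, so it converges for any x₀.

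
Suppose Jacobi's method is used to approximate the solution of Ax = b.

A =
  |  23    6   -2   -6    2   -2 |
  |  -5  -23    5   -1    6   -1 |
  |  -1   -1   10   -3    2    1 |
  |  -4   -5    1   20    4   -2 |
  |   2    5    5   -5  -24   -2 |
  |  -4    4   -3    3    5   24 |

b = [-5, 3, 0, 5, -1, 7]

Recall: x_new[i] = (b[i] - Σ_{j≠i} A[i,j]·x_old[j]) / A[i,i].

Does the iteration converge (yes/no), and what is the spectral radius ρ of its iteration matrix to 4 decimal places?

yes, ρ = 0.5098

Let D = diag(23, -23, 10, 20, -24, 24); L, U the strict triangles.
Jacobi: T = -D⁻¹(L+U), T[5,2] = -(-3)/(24) = +0.1250; T[5,5] = 0.
  T[0,:] = [+0.0000, -0.2609, +0.0870, +0.2609, -0.0870, +0.0870]
  T[1,:] = [-0.2174, +0.0000, +0.2174, -0.0435, +0.2609, -0.0435]
  T[2,:] = [+0.1000, +0.1000, +0.0000, +0.3000, -0.2000, -0.1000]
  T[3,:] = [+0.2000, +0.2500, -0.0500, +0.0000, -0.2000, +0.1000]
  T[4,:] = [+0.0833, +0.2083, +0.2083, -0.2083, +0.0000, -0.0833]
  T[5,:] = [+0.1667, -0.1667, +0.1250, -0.1250, -0.2083, +0.0000]
|eigenvalues of T|: 0.5098, 0.4168, 0.2798, 0.2798, 0.2171, 0.0311.
ρ(T) = max|λ| = 0.5098; 0.5098 < 1 ⇒ converges.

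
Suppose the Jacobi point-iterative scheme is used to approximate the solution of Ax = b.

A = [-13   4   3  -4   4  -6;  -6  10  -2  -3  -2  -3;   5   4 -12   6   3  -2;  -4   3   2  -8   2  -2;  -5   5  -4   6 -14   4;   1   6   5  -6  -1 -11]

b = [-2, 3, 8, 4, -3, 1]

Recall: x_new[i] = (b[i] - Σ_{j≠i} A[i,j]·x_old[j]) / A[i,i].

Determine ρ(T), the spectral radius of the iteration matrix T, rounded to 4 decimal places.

1.1754

Let D = diag(-13, 10, -12, -8, -14, -11); L, U the strict triangles.
Jacobi T = -D⁻¹(L+U): T[0,3] = -(-4)/(-13) = -0.3077; T[0,0] = 0.
  T[0,:] = [+0.0000, +0.3077, +0.2308, -0.3077, +0.3077, -0.4615]
  T[1,:] = [+0.6000, +0.0000, +0.2000, +0.3000, +0.2000, +0.3000]
  T[2,:] = [+0.4167, +0.3333, +0.0000, +0.5000, +0.2500, -0.1667]
  T[3,:] = [-0.5000, +0.3750, +0.2500, +0.0000, +0.2500, -0.2500]
  T[4,:] = [-0.3571, +0.3571, -0.2857, +0.4286, +0.0000, +0.2857]
  T[5,:] = [+0.0909, +0.5455, +0.4545, -0.5455, -0.0909, +0.0000]
|λ(T)| sorted: 1.1754, 0.8141, 0.6057, 0.6057, 0.3824, 0.2116.
ρ = 1.1754; 1.1754 > 1: divergent.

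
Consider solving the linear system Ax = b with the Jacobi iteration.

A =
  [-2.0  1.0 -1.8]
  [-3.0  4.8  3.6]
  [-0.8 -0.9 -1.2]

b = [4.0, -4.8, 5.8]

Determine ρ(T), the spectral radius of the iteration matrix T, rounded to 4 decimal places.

A = D + L + U where D = diag(-2, 4.8, -1.2).
T_J = -D⁻¹(L+U): T[2,0] = -(-0.8)/(-1.2) = -0.6667; T[2,2] = 0.
  T[0,:] = [+0.0000 +0.5000 -0.9000]
  T[1,:] = [+0.6250 +0.0000 -0.7500]
  T[2,:] = [-0.6667 -0.7500 +0.0000]
|eigenvalues of T|: 1.3984, 0.7908, 0.6075.
ρ = 1.3984; 1.3984 > 1, so it fails to converge.

1.3984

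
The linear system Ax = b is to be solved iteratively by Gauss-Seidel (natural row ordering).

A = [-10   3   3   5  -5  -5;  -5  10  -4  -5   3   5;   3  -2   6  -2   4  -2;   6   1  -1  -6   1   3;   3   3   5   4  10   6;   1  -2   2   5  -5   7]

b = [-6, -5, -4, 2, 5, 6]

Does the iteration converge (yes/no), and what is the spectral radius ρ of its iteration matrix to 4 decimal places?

no, ρ = 1.6551

Write A = D+L+U with D = diag(-10, 10, 6, -6, 10, 7).
T_GS = -(D+L)⁻¹U: row 0 first, T[0,2] = -(3)/(-10) = +0.3000; later rows by forward substitution.
  T[0,:] = [+0.0000, +0.3000, +0.3000, +0.5000, -0.5000, -0.5000]
  T[1,:] = [+0.0000, +0.1500, +0.5500, +0.7500, -0.5500, -0.7500]
  T[2,:] = [+0.0000, -0.1000, +0.0333, +0.3333, -0.6000, +0.3333]
  T[3,:] = [+0.0000, +0.3417, +0.3861, +0.5694, -0.3250, -0.1806]
  T[4,:] = [+0.0000, -0.2217, -0.4261, -0.7694, +0.7450, -0.3194]
  T[5,:] = [+0.0000, -0.3738, -0.4754, -0.9087, +0.8500, -0.3373]
|roots of det(T-λI)|: 1.6551, 0.4189, 0.1981, 0.0645, 0.0645, 0.0000.
ρ(T) = max|λ| = 1.6551; 1.6551 > 1, so it fails to converge.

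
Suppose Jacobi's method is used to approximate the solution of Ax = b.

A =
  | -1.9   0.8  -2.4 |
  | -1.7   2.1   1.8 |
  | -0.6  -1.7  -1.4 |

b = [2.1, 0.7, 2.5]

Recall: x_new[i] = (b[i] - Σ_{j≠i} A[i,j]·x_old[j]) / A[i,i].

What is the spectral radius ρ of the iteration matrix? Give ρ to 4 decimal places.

Split A = D + L + U, D = diag(-1.9, 2.1, -1.4).
T_J = -D⁻¹(L+U): T[2,0] = -(-0.6)/(-1.4) = -0.4286; T[2,2] = 0.
  T[0,:] = [+0.0000, +0.4211, -1.2632]
  T[1,:] = [+0.8095, +0.0000, -0.8571]
  T[2,:] = [-0.4286, -1.2143, +0.0000]
eigenvalue magnitudes: 1.6622, 0.9165, 0.9165.
spectral radius ρ = 1.6622; 1.6622 > 1 ⇒ diverges.

1.6622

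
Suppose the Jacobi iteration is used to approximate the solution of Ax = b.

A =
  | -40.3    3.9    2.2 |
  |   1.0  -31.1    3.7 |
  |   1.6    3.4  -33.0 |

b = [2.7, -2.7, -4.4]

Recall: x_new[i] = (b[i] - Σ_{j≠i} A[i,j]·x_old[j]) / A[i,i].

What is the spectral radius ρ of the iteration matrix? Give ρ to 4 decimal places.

Diagonal D = diag(-40.3, -31.1, -33); L, U strict lower/upper.
T_J = -D⁻¹(L+U): T[2,1] = -(3.4)/(-33) = +0.1030; T[2,2] = 0.
  T[0,:] = [+0.0000, +0.0968, +0.0546]
  T[1,:] = [+0.0322, +0.0000, +0.1190]
  T[2,:] = [+0.0485, +0.1030, +0.0000]
moduli |λ_i(T)| = 0.1513, 0.1047, 0.0467.
spectral radius ρ = 0.1513; 0.1513 < 1: convergent.

0.1513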